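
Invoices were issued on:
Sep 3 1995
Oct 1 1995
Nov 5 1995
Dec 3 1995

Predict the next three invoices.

Gaps: 28, 35, 28 days — a mix of 28 and 35. Every date is a Sunday.
Each is the 1st Sunday of its month.
January 1996 — 1st Sunday is Jan 7 1996.
1st Sunday of February 1996: Feb 4 1996.
1st Sunday of March 1996: Mar 3 1996.

Jan 7 1996, Feb 4 1996, Mar 3 1996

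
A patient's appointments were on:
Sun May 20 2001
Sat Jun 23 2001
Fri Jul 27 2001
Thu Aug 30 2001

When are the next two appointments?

Every event comes 34 days after the last (34, 34, 34).
Thu Aug 30 2001 + 34 days = Wed Oct 3 2001.
Wed Oct 3 2001 + 34 days = Tue Nov 6 2001.

Wed Oct 3 2001, Tue Nov 6 2001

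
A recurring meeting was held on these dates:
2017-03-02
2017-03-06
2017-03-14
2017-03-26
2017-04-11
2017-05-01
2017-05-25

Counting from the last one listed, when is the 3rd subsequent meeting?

2017-08-29

The spacing grows by 4 each time: 4, 8, 12, 16, 20, 24 days.
Next gap: 28 days. 2017-05-25 + 28 days = 2017-06-22.
Next gap: 32 days. 2017-06-22 + 32 days = 2017-07-24.
Next gap: 36 days. 2017-07-24 + 36 days = 2017-08-29.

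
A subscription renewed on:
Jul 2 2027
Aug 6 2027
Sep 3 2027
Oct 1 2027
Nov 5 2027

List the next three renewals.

All dates are Fridays, 35, 28, 28, 35 days apart.
Specifically, the 1st Friday of each month.
1st Friday of December 2027: Dec 3 2027.
January 2028 — 1st Friday is Jan 7 2028.
1st Friday of February 2028: Feb 4 2028.

Dec 3 2027, Jan 7 2028, Feb 4 2028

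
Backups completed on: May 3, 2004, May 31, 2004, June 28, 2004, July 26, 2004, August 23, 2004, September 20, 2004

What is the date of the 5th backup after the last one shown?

Gaps between consecutive events: 28, 28, 28, 28, 28 days — a constant 28-day interval.
September 20, 2004 + 28 days = October 18, 2004.
October 18, 2004 + 28 days = November 15, 2004.
November 15, 2004 + 28 days = December 13, 2004.
December 13, 2004 + 28 days = January 10, 2005.
January 10, 2005 + 28 days = February 7, 2005.

February 7, 2005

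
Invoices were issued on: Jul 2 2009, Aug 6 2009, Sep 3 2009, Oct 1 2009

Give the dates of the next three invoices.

All dates are Thursdays, 35, 28, 28 days apart.
Specifically, the 1st Thursday of each month.
November 2009 — 1st Thursday is Nov 5 2009.
December 2009 — 1st Thursday is Dec 3 2009.
January 2010 — 1st Thursday is Jan 7 2010.

Nov 5 2009, Dec 3 2009, Jan 7 2010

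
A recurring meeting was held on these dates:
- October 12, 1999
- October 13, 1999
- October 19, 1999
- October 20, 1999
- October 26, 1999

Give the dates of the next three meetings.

Gaps: 1, 6, 1, 6 days — not constant, but cyclic with period 2.
The events fall on every Tuesday and Wednesday.
The following Wednesday is October 27, 1999.
The following Tuesday is November 2, 1999.
The following Wednesday is November 3, 1999.

October 27, 1999; November 2, 1999; November 3, 1999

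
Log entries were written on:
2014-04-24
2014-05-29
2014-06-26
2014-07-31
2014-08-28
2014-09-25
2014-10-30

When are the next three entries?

These are Thursdays with 35, 28, 35, 28, 28, 35-day gaps.
Each is the final Thursday of its month — 2014-05-29 is past the 28th, so '4th Thursday' doesn't fit.
November 2014 ends with Thursday 2014-11-27.
Last Thursday of December 2014: 2014-12-25.
Last Thursday of January 2015: 2015-01-29.

2014-11-27, 2014-12-25, 2015-01-29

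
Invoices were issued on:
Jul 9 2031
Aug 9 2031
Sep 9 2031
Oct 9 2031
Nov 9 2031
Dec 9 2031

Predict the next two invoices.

Each date is the 9th; the gaps (31, 31, 30, 31, 30) track the month lengths.
The rule is the 9th of each month.
January 2032: Jan 9 2032.
Next: February 2032 → Feb 9 2032.

Jan 9 2032, Feb 9 2032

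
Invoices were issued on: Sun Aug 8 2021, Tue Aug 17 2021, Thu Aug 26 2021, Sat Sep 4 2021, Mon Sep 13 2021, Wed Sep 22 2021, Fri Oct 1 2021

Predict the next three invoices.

Gaps between consecutive events: 9, 9, 9, 9, 9, 9 days — a constant 9-day interval.
Fri Oct 1 2021 + 9 days = Sun Oct 10 2021.
Sun Oct 10 2021 + 9 days = Tue Oct 19 2021.
Tue Oct 19 2021 + 9 days = Thu Oct 28 2021.

Sun Oct 10 2021, Tue Oct 19 2021, Thu Oct 28 2021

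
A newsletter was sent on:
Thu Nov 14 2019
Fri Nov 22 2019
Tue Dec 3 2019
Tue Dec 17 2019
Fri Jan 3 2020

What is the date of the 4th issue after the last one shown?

Intervals are 8, 11, 14, 17 days — an arithmetic progression with common difference 3.
Next gap: 20 days. Fri Jan 3 2020 + 20 days = Thu Jan 23 2020.
Next gap: 23 days. Thu Jan 23 2020 + 23 days = Sat Feb 15 2020.
Next gap: 26 days. Sat Feb 15 2020 + 26 days = Thu Mar 12 2020.
Next gap: 29 days. Thu Mar 12 2020 + 29 days = Fri Apr 10 2020.

Fri Apr 10 2020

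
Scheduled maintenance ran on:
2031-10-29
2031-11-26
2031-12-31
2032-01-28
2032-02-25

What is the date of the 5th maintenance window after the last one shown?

2032-07-28

All Wednesdays; the gaps (28, 35, 28, 28) vary with month length.
This is the last Wednesday of each month.
Last Wednesday of March 2032: 2032-03-31.
Last Wednesday of April 2032: 2032-04-28.
May 2032 ends with Wednesday 2032-05-26.
Last Wednesday of June 2032: 2032-06-30.
Last Wednesday of July 2032: 2032-07-28.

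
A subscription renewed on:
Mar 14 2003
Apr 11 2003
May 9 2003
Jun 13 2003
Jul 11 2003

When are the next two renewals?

Aug 8 2003, Sep 12 2003

Gaps: 28, 28, 35, 28 days — a mix of 28 and 35. Every date is a Friday.
Each is the 2nd Friday of its month.
2nd Friday of August 2003: Aug 8 2003.
September 2003 — 2nd Friday is Sep 12 2003.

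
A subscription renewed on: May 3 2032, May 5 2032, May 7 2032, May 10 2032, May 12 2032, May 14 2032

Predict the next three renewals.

May 17 2032, May 19 2032, May 21 2032

Gaps: 2, 2, 3, 2, 2 days — not constant, but cyclic with period 3.
The events fall on every Monday, Wednesday and Friday.
Next Monday: May 17 2032.
The following Wednesday is May 19 2032.
Next Friday: May 21 2032.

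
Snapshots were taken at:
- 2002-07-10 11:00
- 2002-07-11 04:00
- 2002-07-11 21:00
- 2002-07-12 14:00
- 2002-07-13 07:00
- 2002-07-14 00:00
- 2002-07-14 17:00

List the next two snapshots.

2002-07-15 10:00, 2002-07-16 03:00

The interval is a steady 17 hours (17, 17, 17, 17, 17, 17).
2002-07-14 17:00 + 17 h = 2002-07-15 10:00.
2002-07-15 10:00 + 17 h = 2002-07-16 03:00.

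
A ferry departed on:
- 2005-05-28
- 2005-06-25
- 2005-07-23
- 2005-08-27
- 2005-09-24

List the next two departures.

All dates are Saturdays, 28, 28, 35, 28 days apart.
Specifically, the 4th Saturday of each month.
4th Saturday of October 2005: 2005-10-22.
4th Saturday of November 2005: 2005-11-26.

2005-10-22, 2005-11-26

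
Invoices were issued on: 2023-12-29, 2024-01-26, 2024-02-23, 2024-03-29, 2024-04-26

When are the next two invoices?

2024-05-31, 2024-06-28

All Fridays; the gaps (28, 28, 35, 28) vary with month length.
This is the last Friday of each month.
Last Friday of May 2024: 2024-05-31.
June 2024 ends with Friday 2024-06-28.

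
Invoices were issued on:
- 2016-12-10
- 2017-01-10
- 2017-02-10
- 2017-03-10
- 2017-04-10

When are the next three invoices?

2017-05-10, 2017-06-10, 2017-07-10

Each date is the 10th; the gaps (31, 31, 28, 31) track the month lengths.
The rule is the 10th of each month.
May 2017: 2017-05-10.
Next: June 2017 → 2017-06-10.
July 2017: 2017-07-10.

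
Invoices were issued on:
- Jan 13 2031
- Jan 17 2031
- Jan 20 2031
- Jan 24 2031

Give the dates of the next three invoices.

Gaps: 4, 3, 4 days — not constant, but cyclic with period 2.
The events fall on every Monday and Friday.
Next Monday: Jan 27 2031.
Next Friday: Jan 31 2031.
The following Monday is Feb 3 2031.

Jan 27 2031, Jan 31 2031, Feb 3 2031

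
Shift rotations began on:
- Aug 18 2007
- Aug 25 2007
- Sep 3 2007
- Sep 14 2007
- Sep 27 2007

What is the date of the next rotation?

The spacing grows by 2 each time: 7, 9, 11, 13 days.
Next gap: 15 days. Sep 27 2007 + 15 days = Oct 12 2007.

Oct 12 2007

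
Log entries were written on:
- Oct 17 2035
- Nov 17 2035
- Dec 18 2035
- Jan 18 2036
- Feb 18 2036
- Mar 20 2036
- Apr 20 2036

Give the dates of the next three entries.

May 21 2036, Jun 21 2036, Jul 22 2036

Every event comes 31 days after the last (31, 31, 31, 31, 31, 31).
Apr 20 2036 + 31 days = May 21 2036.
May 21 2036 + 31 days = Jun 21 2036.
Jun 21 2036 + 31 days = Jul 22 2036.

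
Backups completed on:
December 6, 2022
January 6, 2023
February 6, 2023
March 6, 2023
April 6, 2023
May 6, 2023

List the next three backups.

June 6, 2023; July 6, 2023; August 6, 2023

The day-of-month is always 6 (31, 31, 28, 31, 30 days between events).
So this recurs on the 6th of each month.
June 2023: June 6, 2023.
Next: July 2023 → July 6, 2023.
August 2023: August 6, 2023.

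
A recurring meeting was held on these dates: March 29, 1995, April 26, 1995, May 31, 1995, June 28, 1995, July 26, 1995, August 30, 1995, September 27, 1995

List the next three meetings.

All Wednesdays; the gaps (28, 35, 28, 28, 35, 28) vary with month length.
This is the last Wednesday of each month.
October 1995 ends with Wednesday October 25, 1995.
November 1995 ends with Wednesday November 29, 1995.
Last Wednesday of December 1995: December 27, 1995.

October 25, 1995; November 29, 1995; December 27, 1995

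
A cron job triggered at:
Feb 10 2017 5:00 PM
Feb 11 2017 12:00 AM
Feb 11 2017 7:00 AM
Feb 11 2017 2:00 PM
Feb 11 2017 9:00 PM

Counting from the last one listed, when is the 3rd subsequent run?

Feb 12 2017 6:00 PM

Gaps: 7, 7, 7, 7 hours — each event is 7 hours after the previous one.
Feb 11 2017 9:00 PM + 7 h = Feb 12 2017 4:00 AM.
Feb 12 2017 4:00 AM + 7 h = Feb 12 2017 11:00 AM.
Feb 12 2017 11:00 AM + 7 h = Feb 12 2017 6:00 PM.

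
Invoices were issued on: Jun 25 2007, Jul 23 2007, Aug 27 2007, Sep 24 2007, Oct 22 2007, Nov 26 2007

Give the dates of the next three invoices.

Dec 24 2007, Jan 28 2008, Feb 25 2008

Gaps: 28, 35, 28, 28, 35 days — a mix of 28 and 35. Every date is a Monday.
Each is the 4th Monday of its month.
December 2007 — 4th Monday is Dec 24 2007.
4th Monday of January 2008: Jan 28 2008.
February 2008 — 4th Monday is Feb 25 2008.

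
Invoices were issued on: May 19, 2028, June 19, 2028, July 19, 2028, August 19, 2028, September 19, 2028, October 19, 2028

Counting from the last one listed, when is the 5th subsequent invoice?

Gaps: 31, 30, 31, 31, 30 days — not constant. Every event is on the 19th of the month.
Pattern: the 19th of each month.
November 2028: November 19, 2028.
December 2028: December 19, 2028.
Next: January 2029 → January 19, 2029.
February 2029: February 19, 2029.
Next: March 2029 → March 19, 2029.

March 19, 2029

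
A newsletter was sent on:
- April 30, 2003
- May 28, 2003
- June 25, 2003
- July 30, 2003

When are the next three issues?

These are Wednesdays with 28, 28, 35-day gaps.
Each is the final Wednesday of its month — April 30, 2003 is past the 28th, so '4th Wednesday' doesn't fit.
August 2003 ends with Wednesday August 27, 2003.
September 2003 ends with Wednesday September 24, 2003.
Last Wednesday of October 2003: October 29, 2003.

August 27, 2003; September 24, 2003; October 29, 2003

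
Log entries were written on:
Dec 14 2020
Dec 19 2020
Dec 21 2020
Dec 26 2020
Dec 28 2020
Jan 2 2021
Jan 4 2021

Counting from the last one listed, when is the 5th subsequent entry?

The gap pattern 5, 2, 5, 2, 5, 2 repeats every 2 events.
These are the Mondays and Saturdays of each week.
The following Saturday is Jan 9 2021.
The following Monday is Jan 11 2021.
Next Saturday: Jan 16 2021.
The following Monday is Jan 18 2021.
The following Saturday is Jan 23 2021.

Jan 23 2021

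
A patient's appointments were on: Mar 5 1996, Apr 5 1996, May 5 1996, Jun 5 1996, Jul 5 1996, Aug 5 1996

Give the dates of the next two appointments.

Sep 5 1996, Oct 5 1996

Each date is the 5th; the gaps (31, 30, 31, 30, 31) track the month lengths.
The rule is the 5th of each month.
September 1996: Sep 5 1996.
October 1996: Oct 5 1996.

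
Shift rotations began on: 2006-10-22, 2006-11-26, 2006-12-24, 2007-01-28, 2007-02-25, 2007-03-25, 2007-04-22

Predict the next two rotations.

2007-05-27, 2007-06-24

All dates are Sundays, 35, 28, 35, 28, 28, 28 days apart.
Specifically, the 4th Sunday of each month.
May 2007 — 4th Sunday is 2007-05-27.
4th Sunday of June 2007: 2007-06-24.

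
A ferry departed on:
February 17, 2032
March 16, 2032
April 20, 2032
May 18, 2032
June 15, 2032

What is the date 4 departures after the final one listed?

October 19, 2032

These are Tuesdays at 28- or 35-day spacing (28, 35, 28, 28).
The pattern: 3rd Tuesday of the month.
July 2032 — 3rd Tuesday is July 20, 2032.
August 2032 — 3rd Tuesday is August 17, 2032.
September 2032 — 3rd Tuesday is September 21, 2032.
3rd Tuesday of October 2032: October 19, 2032.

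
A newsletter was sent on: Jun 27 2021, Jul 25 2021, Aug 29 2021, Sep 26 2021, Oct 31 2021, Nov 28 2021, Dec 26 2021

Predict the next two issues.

Jan 30 2022, Feb 27 2022

All Sundays; the gaps (28, 35, 28, 35, 28, 28) vary with month length.
This is the last Sunday of each month.
January 2022 ends with Sunday Jan 30 2022.
Last Sunday of February 2022: Feb 27 2022.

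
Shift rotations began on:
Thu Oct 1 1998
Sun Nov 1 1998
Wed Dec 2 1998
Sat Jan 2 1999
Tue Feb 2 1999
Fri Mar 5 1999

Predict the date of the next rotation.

Gaps between consecutive events: 31, 31, 31, 31, 31 days — a constant 31-day interval.
Fri Mar 5 1999 + 31 days = Mon Apr 5 1999.

Mon Apr 5 1999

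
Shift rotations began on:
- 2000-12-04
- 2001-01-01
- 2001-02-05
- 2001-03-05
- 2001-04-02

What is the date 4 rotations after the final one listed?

Gaps: 28, 35, 28, 28 days — a mix of 28 and 35. Every date is a Monday.
Each is the 1st Monday of its month.
May 2001 — 1st Monday is 2001-05-07.
1st Monday of June 2001: 2001-06-04.
July 2001 — 1st Monday is 2001-07-02.
1st Monday of August 2001: 2001-08-06.

2001-08-06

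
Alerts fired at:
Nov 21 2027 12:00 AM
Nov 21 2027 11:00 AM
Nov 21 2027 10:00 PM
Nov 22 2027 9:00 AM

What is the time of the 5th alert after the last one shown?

Gaps: 11, 11, 11 hours — each event is 11 hours after the previous one.
Nov 22 2027 9:00 AM + 11 h = Nov 22 2027 8:00 PM.
Nov 22 2027 8:00 PM + 11 h = Nov 23 2027 7:00 AM.
Nov 23 2027 7:00 AM + 11 h = Nov 23 2027 6:00 PM.
Nov 23 2027 6:00 PM + 11 h = Nov 24 2027 5:00 AM.
Nov 24 2027 5:00 AM + 11 h = Nov 24 2027 4:00 PM.

Nov 24 2027 4:00 PM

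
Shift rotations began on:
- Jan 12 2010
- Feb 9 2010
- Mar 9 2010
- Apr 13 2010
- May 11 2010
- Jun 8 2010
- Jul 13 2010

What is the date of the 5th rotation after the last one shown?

All dates are Tuesdays, 28, 28, 35, 28, 28, 35 days apart.
Specifically, the 2nd Tuesday of each month.
August 2010 — 2nd Tuesday is Aug 10 2010.
September 2010 — 2nd Tuesday is Sep 14 2010.
2nd Tuesday of October 2010: Oct 12 2010.
2nd Tuesday of November 2010: Nov 9 2010.
December 2010 — 2nd Tuesday is Dec 14 2010.

Dec 14 2010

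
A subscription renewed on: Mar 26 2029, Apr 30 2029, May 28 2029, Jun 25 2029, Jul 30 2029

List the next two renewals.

Aug 27 2029, Sep 24 2029

These are Mondays with 35, 28, 28, 35-day gaps.
Each is the final Monday of its month — Apr 30 2029 is past the 28th, so '4th Monday' doesn't fit.
Last Monday of August 2029: Aug 27 2029.
Last Monday of September 2029: Sep 24 2029.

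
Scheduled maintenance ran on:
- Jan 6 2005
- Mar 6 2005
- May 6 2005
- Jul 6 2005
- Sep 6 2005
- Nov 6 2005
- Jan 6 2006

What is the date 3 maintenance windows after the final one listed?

Jul 6 2006

Gaps: 59, 61, 61, 62, 61, 61 days — not constant. Every event is on the 6th of the month.
Pattern: the 6th of every 2 months.
Next: March 2006 → Mar 6 2006.
May 2006: May 6 2006.
July 2006: Jul 6 2006.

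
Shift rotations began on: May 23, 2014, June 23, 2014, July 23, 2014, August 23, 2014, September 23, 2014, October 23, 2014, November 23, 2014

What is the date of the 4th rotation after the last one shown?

Each date is the 23rd; the gaps (31, 30, 31, 31, 30, 31) track the month lengths.
The rule is the 23rd of each month.
December 2014: December 23, 2014.
Next: January 2015 → January 23, 2015.
February 2015: February 23, 2015.
March 2015: March 23, 2015.

March 23, 2015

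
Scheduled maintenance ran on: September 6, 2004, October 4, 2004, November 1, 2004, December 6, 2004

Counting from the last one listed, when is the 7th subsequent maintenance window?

Gaps: 28, 28, 35 days — a mix of 28 and 35. Every date is a Monday.
Each is the 1st Monday of its month.
1st Monday of January 2005: January 3, 2005.
February 2005 — 1st Monday is February 7, 2005.
1st Monday of March 2005: March 7, 2005.
1st Monday of April 2005: April 4, 2005.
1st Monday of May 2005: May 2, 2005.
1st Monday of June 2005: June 6, 2005.
1st Monday of July 2005: July 4, 2005.

July 4, 2005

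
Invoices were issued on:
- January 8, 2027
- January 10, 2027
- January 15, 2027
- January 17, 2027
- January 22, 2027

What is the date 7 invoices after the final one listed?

February 14, 2027

Gaps: 2, 5, 2, 5 days — not constant, but cyclic with period 2.
The events fall on every Friday and Sunday.
The following Sunday is January 24, 2027.
The following Friday is January 29, 2027.
The following Sunday is January 31, 2027.
Next Friday: February 5, 2027.
Next Sunday: February 7, 2027.
The following Friday is February 12, 2027.
The following Sunday is February 14, 2027.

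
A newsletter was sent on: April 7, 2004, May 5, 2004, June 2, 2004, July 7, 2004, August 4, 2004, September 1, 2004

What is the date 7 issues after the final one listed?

These are Wednesdays at 28- or 35-day spacing (28, 28, 35, 28, 28).
The pattern: 1st Wednesday of the month.
1st Wednesday of October 2004: October 6, 2004.
November 2004 — 1st Wednesday is November 3, 2004.
December 2004 — 1st Wednesday is December 1, 2004.
January 2005 — 1st Wednesday is January 5, 2005.
1st Wednesday of February 2005: February 2, 2005.
March 2005 — 1st Wednesday is March 2, 2005.
1st Wednesday of April 2005: April 6, 2005.

April 6, 2005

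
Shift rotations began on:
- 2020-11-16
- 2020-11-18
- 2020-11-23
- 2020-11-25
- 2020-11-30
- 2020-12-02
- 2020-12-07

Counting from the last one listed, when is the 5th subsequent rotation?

2020-12-23

Every event lands on a Monday or Wednesday (gaps cycle 2, 5, 2, 5, 2, 5).
So the schedule is: every Monday and Wednesday.
Next Wednesday: 2020-12-09.
The following Monday is 2020-12-14.
Next Wednesday: 2020-12-16.
Next Monday: 2020-12-21.
The following Wednesday is 2020-12-23.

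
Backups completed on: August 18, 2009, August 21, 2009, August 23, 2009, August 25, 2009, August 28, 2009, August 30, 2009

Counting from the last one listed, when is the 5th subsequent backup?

The gap pattern 3, 2, 2, 3, 2 repeats every 3 events.
These are the Tuesdays, Fridays and Sundays of each week.
Next Tuesday: September 1, 2009.
The following Friday is September 4, 2009.
The following Sunday is September 6, 2009.
The following Tuesday is September 8, 2009.
The following Friday is September 11, 2009.

September 11, 2009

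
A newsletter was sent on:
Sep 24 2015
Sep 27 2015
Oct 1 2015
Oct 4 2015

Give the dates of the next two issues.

Oct 8 2015, Oct 11 2015

Every event lands on a Thursday or Sunday (gaps cycle 3, 4, 3).
So the schedule is: every Thursday and Sunday.
Next Thursday: Oct 8 2015.
Next Sunday: Oct 11 2015.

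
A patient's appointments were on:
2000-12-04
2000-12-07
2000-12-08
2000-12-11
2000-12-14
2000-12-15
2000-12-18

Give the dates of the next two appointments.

2000-12-21, 2000-12-22

The gap pattern 3, 1, 3, 3, 1, 3 repeats every 3 events.
These are the Mondays, Thursdays and Fridays of each week.
The following Thursday is 2000-12-21.
The following Friday is 2000-12-22.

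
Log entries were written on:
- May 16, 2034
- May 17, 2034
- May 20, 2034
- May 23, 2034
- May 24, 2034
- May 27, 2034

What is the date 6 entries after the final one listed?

June 10, 2034

Gaps: 1, 3, 3, 1, 3 days — not constant, but cyclic with period 3.
The events fall on every Tuesday, Wednesday and Saturday.
The following Tuesday is May 30, 2034.
The following Wednesday is May 31, 2034.
The following Saturday is June 3, 2034.
Next Tuesday: June 6, 2034.
Next Wednesday: June 7, 2034.
Next Saturday: June 10, 2034.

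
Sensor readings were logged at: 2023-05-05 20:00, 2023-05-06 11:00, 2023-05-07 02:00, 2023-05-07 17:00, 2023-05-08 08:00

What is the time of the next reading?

The interval is a steady 15 hours (15, 15, 15, 15).
2023-05-08 08:00 + 15 h = 2023-05-08 23:00.

2023-05-08 23:00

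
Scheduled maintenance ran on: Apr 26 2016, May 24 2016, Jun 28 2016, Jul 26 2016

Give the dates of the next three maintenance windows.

Gaps: 28, 35, 28 days — a mix of 28 and 35. Every date is a Tuesday.
Each is the 4th Tuesday of its month.
August 2016 — 4th Tuesday is Aug 23 2016.
September 2016 — 4th Tuesday is Sep 27 2016.
October 2016 — 4th Tuesday is Oct 25 2016.

Aug 23 2016, Sep 27 2016, Oct 25 2016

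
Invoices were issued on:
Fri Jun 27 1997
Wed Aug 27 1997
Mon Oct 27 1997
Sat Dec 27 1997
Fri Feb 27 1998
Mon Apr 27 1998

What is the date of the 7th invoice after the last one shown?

Each date is the 27th; the gaps (61, 61, 61, 62, 59) track the month lengths.
The rule is the 27th of every 2 months.
Next: June 1998 → Sat Jun 27 1998.
Next: August 1998 → Thu Aug 27 1998.
Next: October 1998 → Tue Oct 27 1998.
December 1998: Sun Dec 27 1998.
Next: February 1999 → Sat Feb 27 1999.
Next: April 1999 → Tue Apr 27 1999.
June 1999: Sun Jun 27 1999.

Sun Jun 27 1999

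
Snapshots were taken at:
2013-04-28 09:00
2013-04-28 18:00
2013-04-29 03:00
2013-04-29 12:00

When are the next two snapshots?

Spacing: 9, 9, 9 h — constant 9 h.
2013-04-29 12:00 + 9 h = 2013-04-29 21:00.
2013-04-29 21:00 + 9 h = 2013-04-30 06:00.

2013-04-29 21:00, 2013-04-30 06:00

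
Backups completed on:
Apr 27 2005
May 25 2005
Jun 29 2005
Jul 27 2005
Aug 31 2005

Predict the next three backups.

These are Wednesdays with 28, 35, 28, 35-day gaps.
Each is the final Wednesday of its month — Jun 29 2005 is past the 28th, so '4th Wednesday' doesn't fit.
September 2005 ends with Wednesday Sep 28 2005.
October 2005 ends with Wednesday Oct 26 2005.
November 2005 ends with Wednesday Nov 30 2005.

Sep 28 2005, Oct 26 2005, Nov 30 2005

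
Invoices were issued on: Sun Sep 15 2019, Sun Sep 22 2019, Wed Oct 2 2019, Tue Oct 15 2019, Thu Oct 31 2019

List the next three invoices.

Intervals are 7, 10, 13, 16 days — an arithmetic progression with common difference 3.
Next gap: 19 days. Thu Oct 31 2019 + 19 days = Tue Nov 19 2019.
Next gap: 22 days. Tue Nov 19 2019 + 22 days = Wed Dec 11 2019.
Next gap: 25 days. Wed Dec 11 2019 + 25 days = Sun Jan 5 2020.

Tue Nov 19 2019, Wed Dec 11 2019, Sun Jan 5 2020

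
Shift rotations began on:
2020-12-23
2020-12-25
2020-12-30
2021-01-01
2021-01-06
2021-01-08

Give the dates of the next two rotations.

2021-01-13, 2021-01-15

Every event lands on a Wednesday or Friday (gaps cycle 2, 5, 2, 5, 2).
So the schedule is: every Wednesday and Friday.
The following Wednesday is 2021-01-13.
Next Friday: 2021-01-15.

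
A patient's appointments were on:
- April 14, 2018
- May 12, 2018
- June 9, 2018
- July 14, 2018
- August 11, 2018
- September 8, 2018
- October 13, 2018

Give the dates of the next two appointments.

November 10, 2018; December 8, 2018

These are Saturdays at 28- or 35-day spacing (28, 28, 35, 28, 28, 35).
The pattern: 2nd Saturday of the month.
November 2018 — 2nd Saturday is November 10, 2018.
December 2018 — 2nd Saturday is December 8, 2018.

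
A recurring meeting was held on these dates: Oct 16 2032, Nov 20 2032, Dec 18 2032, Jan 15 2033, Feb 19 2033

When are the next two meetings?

These are Saturdays at 28- or 35-day spacing (35, 28, 28, 35).
The pattern: 3rd Saturday of the month.
March 2033 — 3rd Saturday is Mar 19 2033.
April 2033 — 3rd Saturday is Apr 16 2033.

Mar 19 2033, Apr 16 2033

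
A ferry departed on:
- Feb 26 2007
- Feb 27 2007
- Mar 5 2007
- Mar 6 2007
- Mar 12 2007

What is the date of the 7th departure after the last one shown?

Apr 3 2007

The gap pattern 1, 6, 1, 6 repeats every 2 events.
These are the Mondays and Tuesdays of each week.
Next Tuesday: Mar 13 2007.
The following Monday is Mar 19 2007.
Next Tuesday: Mar 20 2007.
The following Monday is Mar 26 2007.
Next Tuesday: Mar 27 2007.
Next Monday: Apr 2 2007.
Next Tuesday: Apr 3 2007.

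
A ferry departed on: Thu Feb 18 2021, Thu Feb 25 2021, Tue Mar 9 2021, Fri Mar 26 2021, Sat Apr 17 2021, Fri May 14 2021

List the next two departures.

Tue Jun 15 2021, Thu Jul 22 2021

Gaps: 7, 12, 17, 22, 27 days — each gap is 5 larger than the previous one.
Next gap: 32 days. Fri May 14 2021 + 32 days = Tue Jun 15 2021.
Next gap: 37 days. Tue Jun 15 2021 + 37 days = Thu Jul 22 2021.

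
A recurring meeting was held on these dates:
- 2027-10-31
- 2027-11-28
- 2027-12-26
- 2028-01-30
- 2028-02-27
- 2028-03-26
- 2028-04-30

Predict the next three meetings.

These are Sundays with 28, 28, 35, 28, 28, 35-day gaps.
Each is the final Sunday of its month — 2027-10-31 is past the 28th, so '4th Sunday' doesn't fit.
May 2028 ends with Sunday 2028-05-28.
June 2028 ends with Sunday 2028-06-25.
July 2028 ends with Sunday 2028-07-30.

2028-05-28, 2028-06-25, 2028-07-30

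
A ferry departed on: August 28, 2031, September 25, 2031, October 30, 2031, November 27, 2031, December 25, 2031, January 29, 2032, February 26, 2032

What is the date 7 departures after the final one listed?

These are Thursdays with 28, 35, 28, 28, 35, 28-day gaps.
Each is the final Thursday of its month — October 30, 2031 is past the 28th, so '4th Thursday' doesn't fit.
Last Thursday of March 2032: March 25, 2032.
Last Thursday of April 2032: April 29, 2032.
May 2032 ends with Thursday May 27, 2032.
June 2032 ends with Thursday June 24, 2032.
Last Thursday of July 2032: July 29, 2032.
August 2032 ends with Thursday August 26, 2032.
Last Thursday of September 2032: September 30, 2032.

September 30, 2032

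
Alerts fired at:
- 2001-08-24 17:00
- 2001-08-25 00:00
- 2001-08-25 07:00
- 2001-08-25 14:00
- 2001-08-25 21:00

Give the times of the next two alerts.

Spacing: 7, 7, 7, 7 h — constant 7 h.
2001-08-25 21:00 + 7 h = 2001-08-26 04:00.
2001-08-26 04:00 + 7 h = 2001-08-26 11:00.

2001-08-26 04:00, 2001-08-26 11:00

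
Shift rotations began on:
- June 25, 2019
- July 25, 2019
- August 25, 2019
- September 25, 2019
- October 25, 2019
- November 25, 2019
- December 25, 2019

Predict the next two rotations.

The day-of-month is always 25 (30, 31, 31, 30, 31, 30 days between events).
So this recurs on the 25th of each month.
January 2020: January 25, 2020.
Next: February 2020 → February 25, 2020.

January 25, 2020; February 25, 2020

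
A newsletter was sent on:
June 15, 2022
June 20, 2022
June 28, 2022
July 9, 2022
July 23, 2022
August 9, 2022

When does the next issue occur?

Gaps: 5, 8, 11, 14, 17 days — each gap is 3 larger than the previous one.
Next gap: 20 days. August 9, 2022 + 20 days = August 29, 2022.

August 29, 2022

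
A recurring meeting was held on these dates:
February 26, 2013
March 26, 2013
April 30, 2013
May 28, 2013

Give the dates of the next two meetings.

June 25, 2013; July 30, 2013

These are Tuesdays with 28, 35, 28-day gaps.
Each is the final Tuesday of its month — April 30, 2013 is past the 28th, so '4th Tuesday' doesn't fit.
Last Tuesday of June 2013: June 25, 2013.
Last Tuesday of July 2013: July 30, 2013.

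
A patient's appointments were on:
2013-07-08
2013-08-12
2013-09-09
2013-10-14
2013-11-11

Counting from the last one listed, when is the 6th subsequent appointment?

These are Mondays at 28- or 35-day spacing (35, 28, 35, 28).
The pattern: 2nd Monday of the month.
December 2013 — 2nd Monday is 2013-12-09.
January 2014 — 2nd Monday is 2014-01-13.
February 2014 — 2nd Monday is 2014-02-10.
March 2014 — 2nd Monday is 2014-03-10.
2nd Monday of April 2014: 2014-04-14.
2nd Monday of May 2014: 2014-05-12.

2014-05-12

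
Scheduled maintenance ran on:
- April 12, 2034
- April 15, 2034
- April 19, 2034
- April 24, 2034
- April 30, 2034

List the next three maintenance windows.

Gaps: 3, 4, 5, 6 days — each gap is 1 larger than the previous one.
Next gap: 7 days. April 30, 2034 + 7 days = May 7, 2034.
Next gap: 8 days. May 7, 2034 + 8 days = May 15, 2034.
Next gap: 9 days. May 15, 2034 + 9 days = May 24, 2034.

May 7, 2034; May 15, 2034; May 24, 2034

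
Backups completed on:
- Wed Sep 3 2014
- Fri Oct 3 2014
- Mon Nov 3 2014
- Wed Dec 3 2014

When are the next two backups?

Each date is the 3rd; the gaps (30, 31, 30) track the month lengths.
The rule is the 3rd of each month.
January 2015: Sat Jan 3 2015.
Next: February 2015 → Tue Feb 3 2015.

Sat Jan 3 2015, Tue Feb 3 2015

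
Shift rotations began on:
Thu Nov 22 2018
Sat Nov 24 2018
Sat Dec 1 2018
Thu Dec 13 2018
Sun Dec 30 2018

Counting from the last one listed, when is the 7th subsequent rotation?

Intervals are 2, 7, 12, 17 days — an arithmetic progression with common difference 5.
Next gap: 22 days. Sun Dec 30 2018 + 22 days = Mon Jan 21 2019.
Next gap: 27 days. Mon Jan 21 2019 + 27 days = Sun Feb 17 2019.
Next gap: 32 days. Sun Feb 17 2019 + 32 days = Thu Mar 21 2019.
Next gap: 37 days. Thu Mar 21 2019 + 37 days = Sat Apr 27 2019.
Next gap: 42 days. Sat Apr 27 2019 + 42 days = Sat Jun 8 2019.
Next gap: 47 days. Sat Jun 8 2019 + 47 days = Thu Jul 25 2019.
Next gap: 52 days. Thu Jul 25 2019 + 52 days = Sun Sep 15 2019.

Sun Sep 15 2019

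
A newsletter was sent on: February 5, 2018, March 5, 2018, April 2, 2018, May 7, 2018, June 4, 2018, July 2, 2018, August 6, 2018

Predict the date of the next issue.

September 3, 2018

All dates are Mondays, 28, 28, 35, 28, 28, 35 days apart.
Specifically, the 1st Monday of each month.
1st Monday of September 2018: September 3, 2018.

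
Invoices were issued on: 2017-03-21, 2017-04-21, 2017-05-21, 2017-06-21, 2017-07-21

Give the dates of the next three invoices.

2017-08-21, 2017-09-21, 2017-10-21

The day-of-month is always 21 (31, 30, 31, 30 days between events).
So this recurs on the 21st of each month.
Next: August 2017 → 2017-08-21.
September 2017: 2017-09-21.
October 2017: 2017-10-21.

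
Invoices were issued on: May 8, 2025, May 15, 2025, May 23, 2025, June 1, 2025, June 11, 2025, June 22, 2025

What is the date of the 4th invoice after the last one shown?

August 15, 2025

Gaps: 7, 8, 9, 10, 11 days — each gap is 1 larger than the previous one.
Next gap: 12 days. June 22, 2025 + 12 days = July 4, 2025.
Next gap: 13 days. July 4, 2025 + 13 days = July 17, 2025.
Next gap: 14 days. July 17, 2025 + 14 days = July 31, 2025.
Next gap: 15 days. July 31, 2025 + 15 days = August 15, 2025.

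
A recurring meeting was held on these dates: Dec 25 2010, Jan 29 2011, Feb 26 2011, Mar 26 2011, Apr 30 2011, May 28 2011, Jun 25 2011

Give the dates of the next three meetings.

All Saturdays; the gaps (35, 28, 28, 35, 28, 28) vary with month length.
This is the last Saturday of each month.
Last Saturday of July 2011: Jul 30 2011.
August 2011 ends with Saturday Aug 27 2011.
Last Saturday of September 2011: Sep 24 2011.

Jul 30 2011, Aug 27 2011, Sep 24 2011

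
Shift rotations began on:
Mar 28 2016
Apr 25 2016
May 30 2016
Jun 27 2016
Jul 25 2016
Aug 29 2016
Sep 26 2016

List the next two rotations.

Oct 31 2016, Nov 28 2016

All Mondays; the gaps (28, 35, 28, 28, 35, 28) vary with month length.
This is the last Monday of each month.
October 2016 ends with Monday Oct 31 2016.
Last Monday of November 2016: Nov 28 2016.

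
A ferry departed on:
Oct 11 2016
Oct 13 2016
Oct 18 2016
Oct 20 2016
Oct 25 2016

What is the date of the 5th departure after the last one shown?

Nov 10 2016

The gap pattern 2, 5, 2, 5 repeats every 2 events.
These are the Tuesdays and Thursdays of each week.
Next Thursday: Oct 27 2016.
The following Tuesday is Nov 1 2016.
The following Thursday is Nov 3 2016.
Next Tuesday: Nov 8 2016.
Next Thursday: Nov 10 2016.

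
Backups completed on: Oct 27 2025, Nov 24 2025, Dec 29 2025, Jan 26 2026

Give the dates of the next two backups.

Feb 23 2026, Mar 30 2026

Every date is a Monday; gaps 28, 35, 28 days.
Each is the last Monday of its month (at least one falls on the 29th or later, ruling out '4th Monday').
Last Monday of February 2026: Feb 23 2026.
Last Monday of March 2026: Mar 30 2026.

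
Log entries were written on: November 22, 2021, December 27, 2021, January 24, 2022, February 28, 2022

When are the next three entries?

Gaps: 35, 28, 35 days — a mix of 28 and 35. Every date is a Monday.
Each is the 4th Monday of its month.
4th Monday of March 2022: March 28, 2022.
April 2022 — 4th Monday is April 25, 2022.
4th Monday of May 2022: May 23, 2022.

March 28, 2022; April 25, 2022; May 23, 2022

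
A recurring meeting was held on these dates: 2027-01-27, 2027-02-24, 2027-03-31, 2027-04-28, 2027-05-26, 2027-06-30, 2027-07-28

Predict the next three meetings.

Every date is a Wednesday; gaps 28, 35, 28, 28, 35, 28 days.
Each is the last Wednesday of its month (at least one falls on the 29th or later, ruling out '4th Wednesday').
Last Wednesday of August 2027: 2027-08-25.
Last Wednesday of September 2027: 2027-09-29.
October 2027 ends with Wednesday 2027-10-27.

2027-08-25, 2027-09-29, 2027-10-27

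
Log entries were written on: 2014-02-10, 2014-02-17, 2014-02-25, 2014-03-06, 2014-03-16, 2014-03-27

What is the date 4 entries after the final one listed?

The spacing grows by 1 each time: 7, 8, 9, 10, 11 days.
Next gap: 12 days. 2014-03-27 + 12 days = 2014-04-08.
Next gap: 13 days. 2014-04-08 + 13 days = 2014-04-21.
Next gap: 14 days. 2014-04-21 + 14 days = 2014-05-05.
Next gap: 15 days. 2014-05-05 + 15 days = 2014-05-20.

2014-05-20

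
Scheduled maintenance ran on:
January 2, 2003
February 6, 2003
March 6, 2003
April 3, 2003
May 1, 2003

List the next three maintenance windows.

June 5, 2003; July 3, 2003; August 7, 2003

Gaps: 35, 28, 28, 28 days — a mix of 28 and 35. Every date is a Thursday.
Each is the 1st Thursday of its month.
1st Thursday of June 2003: June 5, 2003.
July 2003 — 1st Thursday is July 3, 2003.
1st Thursday of August 2003: August 7, 2003.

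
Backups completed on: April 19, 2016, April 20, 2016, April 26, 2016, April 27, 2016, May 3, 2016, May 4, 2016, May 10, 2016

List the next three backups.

May 11, 2016; May 17, 2016; May 18, 2016

Gaps: 1, 6, 1, 6, 1, 6 days — not constant, but cyclic with period 2.
The events fall on every Tuesday and Wednesday.
The following Wednesday is May 11, 2016.
Next Tuesday: May 17, 2016.
The following Wednesday is May 18, 2016.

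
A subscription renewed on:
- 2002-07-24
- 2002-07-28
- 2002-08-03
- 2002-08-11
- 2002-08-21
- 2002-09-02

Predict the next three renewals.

2002-09-16, 2002-10-02, 2002-10-20

Intervals are 4, 6, 8, 10, 12 days — an arithmetic progression with common difference 2.
Next gap: 14 days. 2002-09-02 + 14 days = 2002-09-16.
Next gap: 16 days. 2002-09-16 + 16 days = 2002-10-02.
Next gap: 18 days. 2002-10-02 + 18 days = 2002-10-20.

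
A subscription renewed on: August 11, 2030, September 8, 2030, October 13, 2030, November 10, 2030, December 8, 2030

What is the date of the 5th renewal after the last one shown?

Gaps: 28, 35, 28, 28 days — a mix of 28 and 35. Every date is a Sunday.
Each is the 2nd Sunday of its month.
January 2031 — 2nd Sunday is January 12, 2031.
February 2031 — 2nd Sunday is February 9, 2031.
March 2031 — 2nd Sunday is March 9, 2031.
2nd Sunday of April 2031: April 13, 2031.
2nd Sunday of May 2031: May 11, 2031.

May 11, 2031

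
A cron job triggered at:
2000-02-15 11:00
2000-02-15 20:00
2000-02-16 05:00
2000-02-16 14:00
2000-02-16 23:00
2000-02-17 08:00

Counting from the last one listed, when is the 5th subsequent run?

Spacing: 9, 9, 9, 9, 9 h — constant 9 h.
2000-02-17 08:00 + 9 h = 2000-02-17 17:00.
2000-02-17 17:00 + 9 h = 2000-02-18 02:00.
2000-02-18 02:00 + 9 h = 2000-02-18 11:00.
2000-02-18 11:00 + 9 h = 2000-02-18 20:00.
2000-02-18 20:00 + 9 h = 2000-02-19 05:00.

2000-02-19 05:00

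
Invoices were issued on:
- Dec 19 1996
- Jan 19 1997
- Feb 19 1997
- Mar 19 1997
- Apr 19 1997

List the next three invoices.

Gaps: 31, 31, 28, 31 days — not constant. Every event is on the 19th of the month.
Pattern: the 19th of each month.
Next: May 1997 → May 19 1997.
Next: June 1997 → Jun 19 1997.
July 1997: Jul 19 1997.

May 19 1997, Jun 19 1997, Jul 19 1997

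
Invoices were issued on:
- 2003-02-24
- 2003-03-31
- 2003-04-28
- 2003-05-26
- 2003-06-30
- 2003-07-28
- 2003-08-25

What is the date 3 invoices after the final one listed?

2003-11-24

All Mondays; the gaps (35, 28, 28, 35, 28, 28) vary with month length.
This is the last Monday of each month.
Last Monday of September 2003: 2003-09-29.
Last Monday of October 2003: 2003-10-27.
November 2003 ends with Monday 2003-11-24.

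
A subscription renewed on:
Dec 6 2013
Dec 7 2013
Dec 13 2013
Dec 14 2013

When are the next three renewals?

Dec 20 2013, Dec 21 2013, Dec 27 2013

Every event lands on a Friday or Saturday (gaps cycle 1, 6, 1).
So the schedule is: every Friday and Saturday.
Next Friday: Dec 20 2013.
The following Saturday is Dec 21 2013.
Next Friday: Dec 27 2013.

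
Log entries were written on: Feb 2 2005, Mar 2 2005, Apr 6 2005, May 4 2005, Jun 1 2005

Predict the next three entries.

Jul 6 2005, Aug 3 2005, Sep 7 2005

All dates are Wednesdays, 28, 35, 28, 28 days apart.
Specifically, the 1st Wednesday of each month.
July 2005 — 1st Wednesday is Jul 6 2005.
1st Wednesday of August 2005: Aug 3 2005.
September 2005 — 1st Wednesday is Sep 7 2005.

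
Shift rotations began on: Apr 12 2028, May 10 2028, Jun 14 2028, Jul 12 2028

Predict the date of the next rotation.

All dates are Wednesdays, 28, 35, 28 days apart.
Specifically, the 2nd Wednesday of each month.
August 2028 — 2nd Wednesday is Aug 9 2028.

Aug 9 2028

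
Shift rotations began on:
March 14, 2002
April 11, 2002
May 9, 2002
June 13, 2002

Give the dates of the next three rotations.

July 11, 2002; August 8, 2002; September 12, 2002

Gaps: 28, 28, 35 days — a mix of 28 and 35. Every date is a Thursday.
Each is the 2nd Thursday of its month.
July 2002 — 2nd Thursday is July 11, 2002.
2nd Thursday of August 2002: August 8, 2002.
September 2002 — 2nd Thursday is September 12, 2002.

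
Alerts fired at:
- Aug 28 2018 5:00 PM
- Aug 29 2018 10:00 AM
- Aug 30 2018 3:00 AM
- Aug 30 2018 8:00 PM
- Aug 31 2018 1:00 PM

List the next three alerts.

The interval is a steady 17 hours (17, 17, 17, 17).
Aug 31 2018 1:00 PM + 17 h = Sep 1 2018 6:00 AM.
Sep 1 2018 6:00 AM + 17 h = Sep 1 2018 11:00 PM.
Sep 1 2018 11:00 PM + 17 h = Sep 2 2018 4:00 PM.

Sep 1 2018 6:00 AM, Sep 1 2018 11:00 PM, Sep 2 2018 4:00 PM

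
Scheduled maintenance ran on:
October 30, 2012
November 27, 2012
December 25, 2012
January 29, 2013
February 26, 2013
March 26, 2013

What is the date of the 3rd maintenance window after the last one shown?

June 25, 2013

All Tuesdays; the gaps (28, 28, 35, 28, 28) vary with month length.
This is the last Tuesday of each month.
April 2013 ends with Tuesday April 30, 2013.
Last Tuesday of May 2013: May 28, 2013.
June 2013 ends with Tuesday June 25, 2013.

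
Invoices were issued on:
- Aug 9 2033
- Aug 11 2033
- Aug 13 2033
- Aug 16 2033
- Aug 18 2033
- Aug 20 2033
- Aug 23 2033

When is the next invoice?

Every event lands on a Tuesday or Thursday or Saturday (gaps cycle 2, 2, 3, 2, 2, 3).
So the schedule is: every Tuesday, Thursday and Saturday.
The following Thursday is Aug 25 2033.

Aug 25 2033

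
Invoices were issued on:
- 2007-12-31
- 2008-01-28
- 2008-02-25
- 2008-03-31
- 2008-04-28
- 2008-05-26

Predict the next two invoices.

2008-06-30, 2008-07-28

All Mondays; the gaps (28, 28, 35, 28, 28) vary with month length.
This is the last Monday of each month.
June 2008 ends with Monday 2008-06-30.
Last Monday of July 2008: 2008-07-28.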